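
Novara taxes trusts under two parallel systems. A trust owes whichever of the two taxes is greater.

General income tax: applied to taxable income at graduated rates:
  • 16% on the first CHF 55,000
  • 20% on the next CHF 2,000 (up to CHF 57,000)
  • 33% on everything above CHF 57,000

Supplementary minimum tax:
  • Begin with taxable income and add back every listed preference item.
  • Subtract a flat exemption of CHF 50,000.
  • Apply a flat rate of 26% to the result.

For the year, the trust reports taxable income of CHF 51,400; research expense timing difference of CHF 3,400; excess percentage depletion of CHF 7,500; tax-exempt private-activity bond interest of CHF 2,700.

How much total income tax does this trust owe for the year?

CHF 8,224

General income tax:
  CHF 51,400 × 16% = CHF 8,224

Supplementary minimum tax:
  Adjusted income: CHF 51,400 + CHF 3,400 + CHF 7,500 + CHF 2,700 = CHF 65,000
  Less exemption CHF 50,000 → base CHF 15,000
  CHF 15,000 × 26% = CHF 3,900

CHF 8,224 > CHF 3,900, so the general income tax governs.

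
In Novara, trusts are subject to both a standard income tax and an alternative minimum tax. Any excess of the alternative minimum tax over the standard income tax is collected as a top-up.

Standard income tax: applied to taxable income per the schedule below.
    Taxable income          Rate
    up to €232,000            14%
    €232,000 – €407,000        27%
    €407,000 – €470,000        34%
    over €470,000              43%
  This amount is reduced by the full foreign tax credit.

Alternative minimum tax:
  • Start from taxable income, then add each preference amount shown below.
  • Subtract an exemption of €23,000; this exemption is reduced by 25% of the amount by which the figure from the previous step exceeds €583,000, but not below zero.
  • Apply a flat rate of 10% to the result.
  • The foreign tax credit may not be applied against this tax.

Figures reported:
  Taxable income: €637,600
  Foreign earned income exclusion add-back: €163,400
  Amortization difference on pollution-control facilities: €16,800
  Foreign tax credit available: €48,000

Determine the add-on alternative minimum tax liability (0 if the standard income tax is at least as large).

€0

Alternative minimum tax:
  Adjusted income: €637,600 + €163,400 + €16,800 = €817,800
  Exemption: 25% × (€817,800 − €583,000) = €58,700 ≥ €23,000, so the exemption is fully phased out
  Base: €817,800 − €0 = €817,800
  €817,800 × 10% = €81,780

Standard income tax:
  €232,000 × 14% = €32,480
  €175,000 × 27% = €47,250
  €63,000 × 34% = €21,420
  €167,600 × 43% = €72,068
  → €173,218
  Less foreign tax credit €48,000 → €125,218

€81,780 ≤ €125,218, so no add-on is due.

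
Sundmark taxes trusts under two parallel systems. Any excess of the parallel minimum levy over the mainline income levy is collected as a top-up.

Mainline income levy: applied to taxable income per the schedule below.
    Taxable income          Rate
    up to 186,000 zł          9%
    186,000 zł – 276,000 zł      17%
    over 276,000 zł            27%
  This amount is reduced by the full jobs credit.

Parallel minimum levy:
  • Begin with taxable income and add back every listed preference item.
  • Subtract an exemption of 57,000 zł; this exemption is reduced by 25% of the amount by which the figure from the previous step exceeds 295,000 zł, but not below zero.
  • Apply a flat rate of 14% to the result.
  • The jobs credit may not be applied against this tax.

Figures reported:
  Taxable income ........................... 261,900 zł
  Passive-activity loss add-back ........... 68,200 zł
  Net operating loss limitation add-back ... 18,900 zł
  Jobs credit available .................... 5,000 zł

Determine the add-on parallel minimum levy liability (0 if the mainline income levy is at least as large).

Mainline income levy:
  186,000 zł × 9% = 16,740 zł
  75,900 zł × 17% = 12,903 zł
  → 29,643 zł
  Less jobs credit 5,000 zł → 24,643 zł

Parallel minimum levy:
  Adjusted income: 261,900 zł + 68,200 zł + 18,900 zł = 349,000 zł
  Exemption: 57,000 zł − 25% × (349,000 zł − 295,000 zł) = 57,000 zł − 13,500 zł = 43,500 zł
  Base: 349,000 zł − 43,500 zł = 305,500 zł
  305,500 zł × 14% = 42,770 zł

Excess of parallel minimum levy over mainline income levy: 42,770 zł − 24,643 zł = 18,127 zł.

18,127 zł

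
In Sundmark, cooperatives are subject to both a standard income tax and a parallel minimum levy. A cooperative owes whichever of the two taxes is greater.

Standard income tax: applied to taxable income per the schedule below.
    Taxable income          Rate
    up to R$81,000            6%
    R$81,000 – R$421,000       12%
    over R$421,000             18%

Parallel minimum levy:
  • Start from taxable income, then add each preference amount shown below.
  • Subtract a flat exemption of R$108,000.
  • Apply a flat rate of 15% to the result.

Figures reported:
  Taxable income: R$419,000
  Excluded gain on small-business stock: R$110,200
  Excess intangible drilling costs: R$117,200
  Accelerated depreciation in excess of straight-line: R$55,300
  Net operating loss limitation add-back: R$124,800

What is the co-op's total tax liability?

Parallel minimum levy:
  Adjusted income: R$419,000 + R$110,200 + R$117,200 + R$55,300 + R$124,800 = R$826,500
  Less exemption R$108,000 → base R$718,500
  R$718,500 × 15% = R$107,775

Standard income tax:
  R$81,000 × 6% = R$4,860
  R$338,000 × 12% = R$40,560
  → R$45,420

R$107,775 > R$45,420, so the parallel minimum levy is the binding amount.

R$107,775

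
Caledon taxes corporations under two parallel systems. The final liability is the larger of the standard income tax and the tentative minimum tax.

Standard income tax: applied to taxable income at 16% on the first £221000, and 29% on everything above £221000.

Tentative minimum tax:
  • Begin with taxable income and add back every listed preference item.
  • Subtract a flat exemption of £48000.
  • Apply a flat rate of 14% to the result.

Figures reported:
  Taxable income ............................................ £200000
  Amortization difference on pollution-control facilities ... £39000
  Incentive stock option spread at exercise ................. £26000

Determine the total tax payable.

£32000

Tentative minimum tax:
  Adjusted income: £200000 + £39000 + £26000 = £265000
  Less exemption £48000 → base £217000
  £217000 × 14% = £30380

Standard income tax:
  £200000 × 16% = £32000

£32000 > £30380, so the standard income tax governs.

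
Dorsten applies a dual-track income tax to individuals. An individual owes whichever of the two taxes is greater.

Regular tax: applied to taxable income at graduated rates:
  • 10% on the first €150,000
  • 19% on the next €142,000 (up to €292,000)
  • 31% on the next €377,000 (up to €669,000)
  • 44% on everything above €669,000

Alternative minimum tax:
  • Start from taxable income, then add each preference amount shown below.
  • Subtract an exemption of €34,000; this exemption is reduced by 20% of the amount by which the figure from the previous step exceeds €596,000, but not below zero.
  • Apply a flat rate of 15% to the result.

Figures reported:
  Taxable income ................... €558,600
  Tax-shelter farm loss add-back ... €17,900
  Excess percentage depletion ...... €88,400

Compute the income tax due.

€124,626

Alternative minimum tax:
  Adjusted income: €558,600 + €17,900 + €88,400 = €664,900
  Exemption: €34,000 − 20% × (€664,900 − €596,000) = €34,000 − €13,780 = €20,220
  Base: €664,900 − €20,220 = €644,680
  €644,680 × 15% = €96,702

Regular tax:
  €150,000 × 10% = €15,000
  €142,000 × 19% = €26,980
  €266,600 × 31% = €82,646
  → €124,626

€124,626 > €96,702, so the regular tax governs.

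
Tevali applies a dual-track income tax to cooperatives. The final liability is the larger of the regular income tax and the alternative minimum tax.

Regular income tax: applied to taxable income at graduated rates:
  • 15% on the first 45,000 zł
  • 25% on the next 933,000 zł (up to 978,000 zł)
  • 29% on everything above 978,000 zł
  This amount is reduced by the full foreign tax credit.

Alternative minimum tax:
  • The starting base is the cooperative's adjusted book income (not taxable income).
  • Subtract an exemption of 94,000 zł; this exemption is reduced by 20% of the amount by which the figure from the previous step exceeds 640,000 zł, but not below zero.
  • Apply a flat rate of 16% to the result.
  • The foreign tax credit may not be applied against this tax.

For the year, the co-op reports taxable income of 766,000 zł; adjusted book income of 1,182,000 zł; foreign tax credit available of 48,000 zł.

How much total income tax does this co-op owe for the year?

Alternative minimum tax:
  Base (adjusted book income): 1,182,000 zł
  Exemption: 20% × (1,182,000 zł − 640,000 zł) = 108,400 zł ≥ 94,000 zł, so the exemption is fully phased out
  Base: 1,182,000 zł − 0 zł = 1,182,000 zł
  1,182,000 zł × 16% = 189,120 zł

Regular income tax:
  45,000 zł × 15% = 6,750 zł
  721,000 zł × 25% = 180,250 zł
  → 187,000 zł
  Less foreign tax credit 48,000 zł → 139,000 zł

189,120 zł > 139,000 zł, so the alternative minimum tax is the binding amount.

189,120 zł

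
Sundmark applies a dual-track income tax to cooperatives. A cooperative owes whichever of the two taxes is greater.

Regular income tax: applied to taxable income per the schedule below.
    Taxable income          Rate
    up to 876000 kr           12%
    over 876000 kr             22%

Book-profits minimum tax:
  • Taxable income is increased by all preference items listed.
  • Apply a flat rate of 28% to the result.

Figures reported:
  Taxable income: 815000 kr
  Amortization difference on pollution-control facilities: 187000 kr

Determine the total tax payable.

280560 kr

Book-profits minimum tax:
  Adjusted income: 815000 kr + 187000 kr = 1002000 kr
  1002000 kr × 28% = 280560 kr

Regular income tax:
  815000 kr × 12% = 97800 kr

280560 kr > 97800 kr, so the book-profits minimum tax is the binding amount.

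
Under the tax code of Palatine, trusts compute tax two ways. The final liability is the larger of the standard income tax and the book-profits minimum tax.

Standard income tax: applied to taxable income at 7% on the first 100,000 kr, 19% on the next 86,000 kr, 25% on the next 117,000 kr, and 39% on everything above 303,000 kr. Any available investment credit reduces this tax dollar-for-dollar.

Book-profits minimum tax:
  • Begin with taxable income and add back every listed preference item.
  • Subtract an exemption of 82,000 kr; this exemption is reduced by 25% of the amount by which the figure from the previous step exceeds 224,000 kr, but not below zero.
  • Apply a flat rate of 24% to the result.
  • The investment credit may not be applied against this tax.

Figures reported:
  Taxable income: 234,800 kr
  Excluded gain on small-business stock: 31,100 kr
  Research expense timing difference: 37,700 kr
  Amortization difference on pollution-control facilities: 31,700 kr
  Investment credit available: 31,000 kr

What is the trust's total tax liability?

67,470 kr

Standard income tax:
  100,000 kr × 7% = 7,000 kr
  86,000 kr × 19% = 16,340 kr
  48,800 kr × 25% = 12,200 kr
  → 35,540 kr
  Less investment credit 31,000 kr → 4,540 kr

Book-profits minimum tax:
  Adjusted income: 234,800 kr + 31,100 kr + 37,700 kr + 31,700 kr = 335,300 kr
  Exemption: 82,000 kr − 25% × (335,300 kr − 224,000 kr) = 82,000 kr − 27,825 kr = 54,175 kr
  Base: 335,300 kr − 54,175 kr = 281,125 kr
  281,125 kr × 24% = 67,470 kr

67,470 kr > 4,540 kr, so the book-profits minimum tax is the binding amount.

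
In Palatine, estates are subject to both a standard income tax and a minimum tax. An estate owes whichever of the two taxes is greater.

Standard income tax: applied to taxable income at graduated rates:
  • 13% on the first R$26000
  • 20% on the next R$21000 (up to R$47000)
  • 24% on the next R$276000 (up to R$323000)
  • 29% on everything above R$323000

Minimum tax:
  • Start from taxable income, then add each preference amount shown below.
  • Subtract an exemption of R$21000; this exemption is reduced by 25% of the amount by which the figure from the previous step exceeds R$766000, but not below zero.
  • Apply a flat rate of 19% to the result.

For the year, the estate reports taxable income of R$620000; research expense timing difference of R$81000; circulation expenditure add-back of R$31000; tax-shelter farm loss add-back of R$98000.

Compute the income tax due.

Minimum tax:
  Adjusted income: R$620000 + R$81000 + R$31000 + R$98000 = R$830000
  Exemption: R$21000 − 25% × (R$830000 − R$766000) = R$21000 − R$16000 = R$5000
  Base: R$830000 − R$5000 = R$825000
  R$825000 × 19% = R$156750

Standard income tax:
  R$26000 × 13% = R$3380
  R$21000 × 20% = R$4200
  R$276000 × 24% = R$66240
  R$297000 × 29% = R$86130
  → R$159950

R$159950 > R$156750, so the standard income tax governs.

R$159950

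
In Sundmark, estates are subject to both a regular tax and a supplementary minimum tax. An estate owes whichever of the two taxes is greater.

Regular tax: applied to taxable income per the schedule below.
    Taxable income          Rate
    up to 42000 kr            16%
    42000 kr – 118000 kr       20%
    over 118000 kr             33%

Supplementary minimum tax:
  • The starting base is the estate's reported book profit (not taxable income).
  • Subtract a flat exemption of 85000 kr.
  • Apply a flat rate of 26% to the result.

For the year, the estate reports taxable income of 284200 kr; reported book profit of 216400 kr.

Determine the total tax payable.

Regular tax:
  42000 kr × 16% = 6720 kr
  76000 kr × 20% = 15200 kr
  166200 kr × 33% = 54846 kr
  → 76766 kr

Supplementary minimum tax:
  Base (reported book profit): 216400 kr
  Less exemption 85000 kr → base 131400 kr
  131400 kr × 26% = 34164 kr

76766 kr > 34164 kr, so the regular tax governs.

76766 kr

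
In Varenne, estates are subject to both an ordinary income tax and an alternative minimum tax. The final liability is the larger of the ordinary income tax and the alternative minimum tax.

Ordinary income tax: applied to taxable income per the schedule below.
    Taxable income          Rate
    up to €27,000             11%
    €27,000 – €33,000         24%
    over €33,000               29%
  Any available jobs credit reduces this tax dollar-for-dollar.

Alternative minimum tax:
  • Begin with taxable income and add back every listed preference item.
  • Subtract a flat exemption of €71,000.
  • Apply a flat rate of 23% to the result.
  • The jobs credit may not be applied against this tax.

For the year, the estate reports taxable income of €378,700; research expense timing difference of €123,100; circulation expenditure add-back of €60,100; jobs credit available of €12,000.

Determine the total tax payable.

€112,907

Alternative minimum tax:
  Adjusted income: €378,700 + €123,100 + €60,100 = €561,900
  Less exemption €71,000 → base €490,900
  €490,900 × 23% = €112,907

Ordinary income tax:
  €27,000 × 11% = €2,970
  €6,000 × 24% = €1,440
  €345,700 × 29% = €100,253
  → €104,663
  Less jobs credit €12,000 → €92,663

€112,907 > €92,663, so the alternative minimum tax is the binding amount.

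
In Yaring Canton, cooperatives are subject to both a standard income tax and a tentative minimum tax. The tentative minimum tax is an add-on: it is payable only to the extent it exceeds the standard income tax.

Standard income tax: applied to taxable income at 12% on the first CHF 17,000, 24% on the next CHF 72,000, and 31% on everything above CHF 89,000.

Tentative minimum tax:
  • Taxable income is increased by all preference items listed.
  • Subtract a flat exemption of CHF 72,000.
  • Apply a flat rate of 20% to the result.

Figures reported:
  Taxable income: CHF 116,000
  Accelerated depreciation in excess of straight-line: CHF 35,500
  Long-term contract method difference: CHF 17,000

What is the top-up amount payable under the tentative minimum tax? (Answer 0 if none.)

Tentative minimum tax:
  Adjusted income: CHF 116,000 + CHF 35,500 + CHF 17,000 = CHF 168,500
  Less exemption CHF 72,000 → base CHF 96,500
  CHF 96,500 × 20% = CHF 19,300

Standard income tax:
  CHF 17,000 × 12% = CHF 2,040
  CHF 72,000 × 24% = CHF 17,280
  CHF 27,000 × 31% = CHF 8,370
  → CHF 27,690

CHF 19,300 ≤ CHF 27,690, so no add-on is due.

CHF 0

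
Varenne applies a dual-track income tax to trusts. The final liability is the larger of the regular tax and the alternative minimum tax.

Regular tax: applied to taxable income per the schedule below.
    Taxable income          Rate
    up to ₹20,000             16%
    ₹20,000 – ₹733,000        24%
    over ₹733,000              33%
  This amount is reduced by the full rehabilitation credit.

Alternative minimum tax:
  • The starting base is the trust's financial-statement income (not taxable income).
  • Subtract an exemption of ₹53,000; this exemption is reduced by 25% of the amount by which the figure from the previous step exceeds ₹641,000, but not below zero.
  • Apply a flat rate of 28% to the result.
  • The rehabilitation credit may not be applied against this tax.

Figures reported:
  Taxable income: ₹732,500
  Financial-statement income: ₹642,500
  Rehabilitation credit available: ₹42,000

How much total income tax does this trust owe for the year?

₹165,165

Alternative minimum tax:
  Base (financial-statement income): ₹642,500
  Exemption: ₹53,000 − 25% × (₹642,500 − ₹641,000) = ₹53,000 − ₹375 = ₹52,625
  Base: ₹642,500 − ₹52,625 = ₹589,875
  ₹589,875 × 28% = ₹165,165

Regular tax:
  ₹20,000 × 16% = ₹3,200
  ₹712,500 × 24% = ₹171,000
  → ₹174,200
  Less rehabilitation credit ₹42,000 → ₹132,200

₹165,165 > ₹132,200, so the alternative minimum tax is the binding amount.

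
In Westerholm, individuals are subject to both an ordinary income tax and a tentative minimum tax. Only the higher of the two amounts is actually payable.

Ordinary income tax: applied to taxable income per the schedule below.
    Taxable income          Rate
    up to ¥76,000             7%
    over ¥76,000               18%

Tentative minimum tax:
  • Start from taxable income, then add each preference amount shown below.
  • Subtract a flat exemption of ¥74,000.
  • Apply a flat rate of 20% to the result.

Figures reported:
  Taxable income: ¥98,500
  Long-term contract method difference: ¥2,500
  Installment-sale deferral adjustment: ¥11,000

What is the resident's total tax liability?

¥9,370

Tentative minimum tax:
  Adjusted income: ¥98,500 + ¥2,500 + ¥11,000 = ¥112,000
  Less exemption ¥74,000 → base ¥38,000
  ¥38,000 × 20% = ¥7,600

Ordinary income tax:
  ¥76,000 × 7% = ¥5,320
  ¥22,500 × 18% = ¥4,050
  → ¥9,370

¥9,370 > ¥7,600, so the ordinary income tax governs.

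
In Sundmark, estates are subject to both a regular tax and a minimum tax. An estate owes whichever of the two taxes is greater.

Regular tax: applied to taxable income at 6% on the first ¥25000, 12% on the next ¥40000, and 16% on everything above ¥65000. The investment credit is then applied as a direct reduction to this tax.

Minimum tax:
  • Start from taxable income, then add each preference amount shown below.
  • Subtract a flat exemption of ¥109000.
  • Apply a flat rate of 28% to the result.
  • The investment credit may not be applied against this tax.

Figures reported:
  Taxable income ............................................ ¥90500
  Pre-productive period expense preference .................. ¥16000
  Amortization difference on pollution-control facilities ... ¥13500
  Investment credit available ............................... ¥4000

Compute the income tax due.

Regular tax:
  ¥25000 × 6% = ¥1500
  ¥40000 × 12% = ¥4800
  ¥25500 × 16% = ¥4080
  → ¥10380
  Less investment credit ¥4000 → ¥6380

Minimum tax:
  Adjusted income: ¥90500 + ¥16000 + ¥13500 = ¥120000
  Less exemption ¥109000 → base ¥11000
  ¥11000 × 28% = ¥3080

¥6380 > ¥3080, so the regular tax governs.

¥6380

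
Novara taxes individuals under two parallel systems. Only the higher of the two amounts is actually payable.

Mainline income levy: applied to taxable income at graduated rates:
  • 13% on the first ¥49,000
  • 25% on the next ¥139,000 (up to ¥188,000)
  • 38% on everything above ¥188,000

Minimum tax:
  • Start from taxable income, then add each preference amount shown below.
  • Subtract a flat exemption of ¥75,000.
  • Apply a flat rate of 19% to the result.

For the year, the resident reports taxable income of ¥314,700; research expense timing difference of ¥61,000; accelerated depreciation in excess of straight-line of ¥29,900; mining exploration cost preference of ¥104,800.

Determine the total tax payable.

Minimum tax:
  Adjusted income: ¥314,700 + ¥61,000 + ¥29,900 + ¥104,800 = ¥510,400
  Less exemption ¥75,000 → base ¥435,400
  ¥435,400 × 19% = ¥82,726

Mainline income levy:
  ¥49,000 × 13% = ¥6,370
  ¥139,000 × 25% = ¥34,750
  ¥126,700 × 38% = ¥48,146
  → ¥89,266

¥89,266 > ¥82,726, so the mainline income levy governs.

¥89,266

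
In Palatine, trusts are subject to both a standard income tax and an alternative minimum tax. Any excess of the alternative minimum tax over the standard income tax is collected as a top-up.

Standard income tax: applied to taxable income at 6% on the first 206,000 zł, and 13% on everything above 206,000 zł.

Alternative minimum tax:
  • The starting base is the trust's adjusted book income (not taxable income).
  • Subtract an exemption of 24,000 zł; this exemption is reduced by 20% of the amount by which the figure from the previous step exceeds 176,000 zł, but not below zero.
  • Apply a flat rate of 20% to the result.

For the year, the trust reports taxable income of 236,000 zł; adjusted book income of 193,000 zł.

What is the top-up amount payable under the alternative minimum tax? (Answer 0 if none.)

Standard income tax:
  206,000 zł × 6% = 12,360 zł
  30,000 zł × 13% = 3,900 zł
  → 16,260 zł

Alternative minimum tax:
  Base (adjusted book income): 193,000 zł
  Exemption: 24,000 zł − 20% × (193,000 zł − 176,000 zł) = 24,000 zł − 3,400 zł = 20,600 zł
  Base: 193,000 zł − 20,600 zł = 172,400 zł
  172,400 zł × 20% = 34,480 zł

Excess of alternative minimum tax over standard income tax: 34,480 zł − 16,260 zł = 18,220 zł.

18,220 zł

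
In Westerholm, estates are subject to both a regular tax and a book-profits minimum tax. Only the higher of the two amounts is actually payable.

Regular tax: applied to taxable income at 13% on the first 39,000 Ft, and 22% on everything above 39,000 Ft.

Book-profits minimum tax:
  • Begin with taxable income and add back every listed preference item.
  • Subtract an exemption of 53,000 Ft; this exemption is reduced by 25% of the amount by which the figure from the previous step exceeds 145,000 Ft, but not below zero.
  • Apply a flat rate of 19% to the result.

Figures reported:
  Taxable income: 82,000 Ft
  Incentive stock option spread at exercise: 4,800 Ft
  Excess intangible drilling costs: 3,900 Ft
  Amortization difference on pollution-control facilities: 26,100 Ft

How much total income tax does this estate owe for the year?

Regular tax:
  39,000 Ft × 13% = 5,070 Ft
  43,000 Ft × 22% = 9,460 Ft
  → 14,530 Ft

Book-profits minimum tax:
  Adjusted income: 82,000 Ft + 4,800 Ft + 3,900 Ft + 26,100 Ft = 116,800 Ft
  Exemption: 116,800 Ft ≤ 145,000 Ft, so full 53,000 Ft applies
  Base: 116,800 Ft − 53,000 Ft = 63,800 Ft
  63,800 Ft × 19% = 12,122 Ft

14,530 Ft > 12,122 Ft, so the regular tax governs.

14,530 Ft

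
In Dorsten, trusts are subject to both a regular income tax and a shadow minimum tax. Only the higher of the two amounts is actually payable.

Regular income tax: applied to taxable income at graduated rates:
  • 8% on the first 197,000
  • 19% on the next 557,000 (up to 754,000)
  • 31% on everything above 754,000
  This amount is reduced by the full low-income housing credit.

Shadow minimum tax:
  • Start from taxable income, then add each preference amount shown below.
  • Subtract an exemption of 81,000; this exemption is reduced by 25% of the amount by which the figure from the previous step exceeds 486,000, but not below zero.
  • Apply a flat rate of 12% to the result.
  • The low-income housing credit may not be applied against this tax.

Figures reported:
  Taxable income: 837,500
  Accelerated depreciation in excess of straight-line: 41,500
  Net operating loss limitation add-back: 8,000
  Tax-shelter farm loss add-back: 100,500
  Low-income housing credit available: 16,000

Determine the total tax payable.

Shadow minimum tax:
  Adjusted income: 837,500 + 41,500 + 8,000 + 100,500 = 987,500
  Exemption: 25% × (987,500 − 486,000) = 125,375 ≥ 81,000, so the exemption is fully phased out
  Base: 987,500 − 0 = 987,500
  987,500 × 12% = 118,500

Regular income tax:
  197,000 × 8% = 15,760
  557,000 × 19% = 105,830
  83,500 × 31% = 25,885
  → 147,475
  Less low-income housing credit 16,000 → 131,475

131,475 > 118,500, so the regular income tax governs.

131,475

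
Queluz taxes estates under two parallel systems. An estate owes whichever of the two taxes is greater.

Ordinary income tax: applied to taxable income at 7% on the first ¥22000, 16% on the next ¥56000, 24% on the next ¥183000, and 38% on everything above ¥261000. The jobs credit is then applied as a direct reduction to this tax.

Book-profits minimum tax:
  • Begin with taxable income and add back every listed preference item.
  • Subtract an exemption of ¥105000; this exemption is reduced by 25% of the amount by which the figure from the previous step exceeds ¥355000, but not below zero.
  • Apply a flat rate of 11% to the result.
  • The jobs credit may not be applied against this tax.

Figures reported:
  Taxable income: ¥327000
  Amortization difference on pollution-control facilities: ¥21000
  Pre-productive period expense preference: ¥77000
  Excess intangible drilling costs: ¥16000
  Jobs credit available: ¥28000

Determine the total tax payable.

Book-profits minimum tax:
  Adjusted income: ¥327000 + ¥21000 + ¥77000 + ¥16000 = ¥441000
  Exemption: ¥105000 − 25% × (¥441000 − ¥355000) = ¥105000 − ¥21500 = ¥83500
  Base: ¥441000 − ¥83500 = ¥357500
  ¥357500 × 11% = ¥39325

Ordinary income tax:
  ¥22000 × 7% = ¥1540
  ¥56000 × 16% = ¥8960
  ¥183000 × 24% = ¥43920
  ¥66000 × 38% = ¥25080
  → ¥79500
  Less jobs credit ¥28000 → ¥51500

¥51500 > ¥39325, so the ordinary income tax governs.

¥51500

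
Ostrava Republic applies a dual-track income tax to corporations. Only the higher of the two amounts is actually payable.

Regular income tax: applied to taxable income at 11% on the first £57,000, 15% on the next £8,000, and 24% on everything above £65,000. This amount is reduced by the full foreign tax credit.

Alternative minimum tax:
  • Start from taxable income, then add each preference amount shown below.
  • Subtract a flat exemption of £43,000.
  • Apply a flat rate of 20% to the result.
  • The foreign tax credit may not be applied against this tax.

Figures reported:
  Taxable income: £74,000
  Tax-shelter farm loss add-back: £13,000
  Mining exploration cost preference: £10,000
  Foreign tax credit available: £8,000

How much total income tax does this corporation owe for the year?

Regular income tax:
  £57,000 × 11% = £6,270
  £8,000 × 15% = £1,200
  £9,000 × 24% = £2,160
  → £9,630
  Less foreign tax credit £8,000 → £1,630

Alternative minimum tax:
  Adjusted income: £74,000 + £13,000 + £10,000 = £97,000
  Less exemption £43,000 → base £54,000
  £54,000 × 20% = £10,800

£10,800 > £1,630, so the alternative minimum tax is the binding amount.

£10,800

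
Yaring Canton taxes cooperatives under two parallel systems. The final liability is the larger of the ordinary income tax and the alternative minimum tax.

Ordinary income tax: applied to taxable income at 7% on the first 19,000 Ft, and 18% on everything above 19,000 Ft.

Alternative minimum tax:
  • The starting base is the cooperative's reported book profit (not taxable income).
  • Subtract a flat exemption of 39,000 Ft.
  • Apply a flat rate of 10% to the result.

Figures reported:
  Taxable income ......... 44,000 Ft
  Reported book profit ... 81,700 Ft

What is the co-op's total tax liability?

5,830 Ft

Alternative minimum tax:
  Base (reported book profit): 81,700 Ft
  Less exemption 39,000 Ft → base 42,700 Ft
  42,700 Ft × 10% = 4,270 Ft

Ordinary income tax:
  19,000 Ft × 7% = 1,330 Ft
  25,000 Ft × 18% = 4,500 Ft
  → 5,830 Ft

5,830 Ft > 4,270 Ft, so the ordinary income tax governs.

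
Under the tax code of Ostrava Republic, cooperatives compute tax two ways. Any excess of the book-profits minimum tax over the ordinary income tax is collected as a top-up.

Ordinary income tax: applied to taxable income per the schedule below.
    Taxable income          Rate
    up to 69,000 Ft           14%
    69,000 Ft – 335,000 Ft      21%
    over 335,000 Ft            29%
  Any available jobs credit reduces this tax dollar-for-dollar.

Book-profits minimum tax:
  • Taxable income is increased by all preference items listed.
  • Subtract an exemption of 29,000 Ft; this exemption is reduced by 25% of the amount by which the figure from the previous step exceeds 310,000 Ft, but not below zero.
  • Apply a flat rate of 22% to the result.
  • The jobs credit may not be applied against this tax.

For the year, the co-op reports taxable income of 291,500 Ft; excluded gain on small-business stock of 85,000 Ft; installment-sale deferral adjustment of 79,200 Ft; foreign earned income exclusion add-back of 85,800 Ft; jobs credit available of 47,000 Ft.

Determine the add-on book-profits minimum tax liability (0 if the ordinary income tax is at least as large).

109,745 Ft

Book-profits minimum tax:
  Adjusted income: 291,500 Ft + 85,000 Ft + 79,200 Ft + 85,800 Ft = 541,500 Ft
  Exemption: 25% × (541,500 Ft − 310,000 Ft) = 57,875 Ft ≥ 29,000 Ft, so the exemption is fully phased out
  Base: 541,500 Ft − 0 Ft = 541,500 Ft
  541,500 Ft × 22% = 119,130 Ft

Ordinary income tax:
  69,000 Ft × 14% = 9,660 Ft
  222,500 Ft × 21% = 46,725 Ft
  → 56,385 Ft
  Less jobs credit 47,000 Ft → 9,385 Ft

Excess of book-profits minimum tax over ordinary income tax: 119,130 Ft − 9,385 Ft = 109,745 Ft.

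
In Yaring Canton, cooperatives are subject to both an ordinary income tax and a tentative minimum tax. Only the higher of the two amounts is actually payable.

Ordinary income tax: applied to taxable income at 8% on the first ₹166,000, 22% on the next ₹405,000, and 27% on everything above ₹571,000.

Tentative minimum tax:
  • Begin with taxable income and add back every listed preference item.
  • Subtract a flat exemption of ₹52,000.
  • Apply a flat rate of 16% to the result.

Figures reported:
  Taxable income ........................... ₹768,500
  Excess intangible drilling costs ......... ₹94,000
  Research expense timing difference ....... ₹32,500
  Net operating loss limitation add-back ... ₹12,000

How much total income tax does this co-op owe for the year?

₹155,705

Tentative minimum tax:
  Adjusted income: ₹768,500 + ₹94,000 + ₹32,500 + ₹12,000 = ₹907,000
  Less exemption ₹52,000 → base ₹855,000
  ₹855,000 × 16% = ₹136,800

Ordinary income tax:
  ₹166,000 × 8% = ₹13,280
  ₹405,000 × 22% = ₹89,100
  ₹197,500 × 27% = ₹53,325
  → ₹155,705

₹155,705 > ₹136,800, so the ordinary income tax governs.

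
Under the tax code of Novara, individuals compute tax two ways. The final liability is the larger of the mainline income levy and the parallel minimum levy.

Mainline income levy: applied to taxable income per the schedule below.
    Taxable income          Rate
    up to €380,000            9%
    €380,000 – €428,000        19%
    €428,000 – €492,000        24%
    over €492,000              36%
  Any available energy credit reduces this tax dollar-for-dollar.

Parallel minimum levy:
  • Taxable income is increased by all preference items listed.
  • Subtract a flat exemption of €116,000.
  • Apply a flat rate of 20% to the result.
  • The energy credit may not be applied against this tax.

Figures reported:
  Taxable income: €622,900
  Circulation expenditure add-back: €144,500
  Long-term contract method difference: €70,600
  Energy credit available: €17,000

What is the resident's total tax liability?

€144,400

Parallel minimum levy:
  Adjusted income: €622,900 + €144,500 + €70,600 = €838,000
  Less exemption €116,000 → base €722,000
  €722,000 × 20% = €144,400

Mainline income levy:
  €380,000 × 9% = €34,200
  €48,000 × 19% = €9,120
  €64,000 × 24% = €15,360
  €130,900 × 36% = €47,124
  → €105,804
  Less energy credit €17,000 → €88,804

€144,400 > €88,804, so the parallel minimum levy is the binding amount.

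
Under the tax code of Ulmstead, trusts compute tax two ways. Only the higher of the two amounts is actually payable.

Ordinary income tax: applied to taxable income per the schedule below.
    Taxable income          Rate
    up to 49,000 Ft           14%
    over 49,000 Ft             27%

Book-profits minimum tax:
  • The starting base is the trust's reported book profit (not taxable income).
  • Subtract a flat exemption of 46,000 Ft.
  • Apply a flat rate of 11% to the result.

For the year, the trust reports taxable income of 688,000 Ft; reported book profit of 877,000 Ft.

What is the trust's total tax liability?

Book-profits minimum tax:
  Base (reported book profit): 877,000 Ft
  Less exemption 46,000 Ft → base 831,000 Ft
  831,000 Ft × 11% = 91,410 Ft

Ordinary income tax:
  49,000 Ft × 14% = 6,860 Ft
  639,000 Ft × 27% = 172,530 Ft
  → 179,390 Ft

179,390 Ft > 91,410 Ft, so the ordinary income tax governs.

179,390 Ft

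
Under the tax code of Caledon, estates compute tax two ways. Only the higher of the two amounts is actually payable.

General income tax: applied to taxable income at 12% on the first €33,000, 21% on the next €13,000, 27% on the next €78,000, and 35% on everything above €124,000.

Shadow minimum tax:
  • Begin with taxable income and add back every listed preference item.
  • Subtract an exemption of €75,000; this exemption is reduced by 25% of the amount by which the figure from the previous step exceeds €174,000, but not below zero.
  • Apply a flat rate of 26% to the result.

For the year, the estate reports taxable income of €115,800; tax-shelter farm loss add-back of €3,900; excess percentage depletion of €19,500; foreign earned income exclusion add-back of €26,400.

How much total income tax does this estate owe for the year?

€25,536

Shadow minimum tax:
  Adjusted income: €115,800 + €3,900 + €19,500 + €26,400 = €165,600
  Exemption: €165,600 ≤ €174,000, so full €75,000 applies
  Base: €165,600 − €75,000 = €90,600
  €90,600 × 26% = €23,556

General income tax:
  €33,000 × 12% = €3,960
  €13,000 × 21% = €2,730
  €69,800 × 27% = €18,846
  → €25,536

€25,536 > €23,556, so the general income tax governs.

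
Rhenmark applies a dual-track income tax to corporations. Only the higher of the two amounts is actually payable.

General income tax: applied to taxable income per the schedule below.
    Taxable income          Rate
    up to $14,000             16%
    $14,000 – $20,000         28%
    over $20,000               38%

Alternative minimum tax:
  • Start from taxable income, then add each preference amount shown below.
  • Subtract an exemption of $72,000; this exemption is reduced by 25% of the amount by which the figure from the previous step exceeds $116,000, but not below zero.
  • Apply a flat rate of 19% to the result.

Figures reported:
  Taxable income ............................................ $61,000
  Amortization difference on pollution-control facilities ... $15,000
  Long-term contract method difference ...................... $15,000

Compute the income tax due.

$19,500

Alternative minimum tax:
  Adjusted income: $61,000 + $15,000 + $15,000 = $91,000
  Exemption: $91,000 ≤ $116,000, so full $72,000 applies
  Base: $91,000 − $72,000 = $19,000
  $19,000 × 19% = $3,610

General income tax:
  $14,000 × 16% = $2,240
  $6,000 × 28% = $1,680
  $41,000 × 38% = $15,580
  → $19,500

$19,500 > $3,610, so the general income tax governs.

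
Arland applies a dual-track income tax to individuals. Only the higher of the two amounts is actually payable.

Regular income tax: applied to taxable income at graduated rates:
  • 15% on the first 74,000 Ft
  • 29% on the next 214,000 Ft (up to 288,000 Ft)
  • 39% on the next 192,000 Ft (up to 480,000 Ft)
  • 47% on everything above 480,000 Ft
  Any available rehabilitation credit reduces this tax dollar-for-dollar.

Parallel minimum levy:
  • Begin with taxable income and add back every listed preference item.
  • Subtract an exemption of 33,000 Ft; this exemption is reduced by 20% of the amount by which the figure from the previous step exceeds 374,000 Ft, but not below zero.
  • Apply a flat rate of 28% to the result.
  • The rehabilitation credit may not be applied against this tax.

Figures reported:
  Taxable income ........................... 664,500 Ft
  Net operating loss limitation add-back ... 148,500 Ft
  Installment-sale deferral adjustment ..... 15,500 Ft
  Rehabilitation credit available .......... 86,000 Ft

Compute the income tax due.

Regular income tax:
  74,000 Ft × 15% = 11,100 Ft
  214,000 Ft × 29% = 62,060 Ft
  192,000 Ft × 39% = 74,880 Ft
  184,500 Ft × 47% = 86,715 Ft
  → 234,755 Ft
  Less rehabilitation credit 86,000 Ft → 148,755 Ft

Parallel minimum levy:
  Adjusted income: 664,500 Ft + 148,500 Ft + 15,500 Ft = 828,500 Ft
  Exemption: 20% × (828,500 Ft − 374,000 Ft) = 90,900 Ft ≥ 33,000 Ft, so the exemption is fully phased out
  Base: 828,500 Ft − 0 Ft = 828,500 Ft
  828,500 Ft × 28% = 231,980 Ft

231,980 Ft > 148,755 Ft, so the parallel minimum levy is the binding amount.

231,980 Ft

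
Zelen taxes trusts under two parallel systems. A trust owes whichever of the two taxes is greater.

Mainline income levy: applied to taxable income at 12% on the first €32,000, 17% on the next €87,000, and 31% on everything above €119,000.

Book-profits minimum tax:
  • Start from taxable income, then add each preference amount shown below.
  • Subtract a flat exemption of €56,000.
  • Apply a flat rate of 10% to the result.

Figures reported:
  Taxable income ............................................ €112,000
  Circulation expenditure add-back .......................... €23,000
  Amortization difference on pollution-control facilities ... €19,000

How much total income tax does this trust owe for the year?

Book-profits minimum tax:
  Adjusted income: €112,000 + €23,000 + €19,000 = €154,000
  Less exemption €56,000 → base €98,000
  €98,000 × 10% = €9,800

Mainline income levy:
  €32,000 × 12% = €3,840
  €80,000 × 17% = €13,600
  → €17,440

€17,440 > €9,800, so the mainline income levy governs.

€17,440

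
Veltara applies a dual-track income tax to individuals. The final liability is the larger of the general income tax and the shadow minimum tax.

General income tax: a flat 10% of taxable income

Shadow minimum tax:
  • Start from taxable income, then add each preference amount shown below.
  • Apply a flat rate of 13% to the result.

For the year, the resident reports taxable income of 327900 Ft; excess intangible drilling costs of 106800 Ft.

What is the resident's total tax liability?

General income tax:
  327900 Ft × 10% = 32790 Ft

Shadow minimum tax:
  Adjusted income: 327900 Ft + 106800 Ft = 434700 Ft
  434700 Ft × 13% = 56511 Ft

56511 Ft > 32790 Ft, so the shadow minimum tax is the binding amount.

56511 Ft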